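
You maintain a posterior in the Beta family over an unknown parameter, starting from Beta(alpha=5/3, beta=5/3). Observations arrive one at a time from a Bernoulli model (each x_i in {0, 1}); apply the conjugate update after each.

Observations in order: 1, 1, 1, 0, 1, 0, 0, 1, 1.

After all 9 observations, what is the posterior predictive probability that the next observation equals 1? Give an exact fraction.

23/37

obs 1: x=1 → posterior Beta(8/3, 5/3)
obs 2: x=1 → posterior Beta(11/3, 5/3)
obs 3: x=1 → posterior Beta(14/3, 5/3)
obs 4: x=0 → posterior Beta(14/3, 8/3)
obs 5: x=1 → posterior Beta(17/3, 8/3)
obs 6: x=0 → posterior Beta(17/3, 11/3)
obs 7: x=0 → posterior Beta(17/3, 14/3)
obs 8: x=1 → posterior Beta(20/3, 14/3)
obs 9: x=1 → posterior Beta(23/3, 14/3)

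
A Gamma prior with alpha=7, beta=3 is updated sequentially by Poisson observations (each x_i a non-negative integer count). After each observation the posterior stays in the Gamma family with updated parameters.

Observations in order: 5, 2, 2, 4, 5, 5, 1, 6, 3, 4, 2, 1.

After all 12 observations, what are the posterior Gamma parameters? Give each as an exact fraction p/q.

alpha=47, beta=15

obs 1: x=5 → posterior Gamma(12, 4)
obs 2: x=2 → posterior Gamma(14, 5)
obs 3: x=2 → posterior Gamma(16, 6)
obs 4: x=4 → posterior Gamma(20, 7)
obs 5: x=5 → posterior Gamma(25, 8)
obs 6: x=5 → posterior Gamma(30, 9)
obs 7: x=1 → posterior Gamma(31, 10)
obs 8: x=6 → posterior Gamma(37, 11)
obs 9: x=3 → posterior Gamma(40, 12)
obs 10: x=4 → posterior Gamma(44, 13)
obs 11: x=2 → posterior Gamma(46, 14)
obs 12: x=1 → posterior Gamma(47, 15)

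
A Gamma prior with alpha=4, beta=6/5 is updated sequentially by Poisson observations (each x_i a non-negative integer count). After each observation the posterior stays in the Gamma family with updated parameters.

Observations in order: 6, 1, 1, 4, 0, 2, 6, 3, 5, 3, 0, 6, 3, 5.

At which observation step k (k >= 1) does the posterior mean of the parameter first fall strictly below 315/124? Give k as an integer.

obs 1: x=6 → posterior Gamma(10, 11/5)
obs 2: x=1 → posterior Gamma(11, 16/5)
obs 3: x=1 → posterior Gamma(12, 21/5)
obs 4: x=4 → posterior Gamma(16, 26/5)
obs 5: x=0 → posterior Gamma(16, 31/5)
obs 6: x=2 → posterior Gamma(18, 36/5)
obs 7: x=6 → posterior Gamma(24, 41/5)
obs 8: x=3 → posterior Gamma(27, 46/5)
obs 9: x=5 → posterior Gamma(32, 51/5)
obs 10: x=3 → posterior Gamma(35, 56/5)
obs 11: x=0 → posterior Gamma(35, 61/5)
obs 12: x=6 → posterior Gamma(41, 66/5)
obs 13: x=3 → posterior Gamma(44, 71/5)
obs 14: x=5 → posterior Gamma(49, 76/5)

k = 6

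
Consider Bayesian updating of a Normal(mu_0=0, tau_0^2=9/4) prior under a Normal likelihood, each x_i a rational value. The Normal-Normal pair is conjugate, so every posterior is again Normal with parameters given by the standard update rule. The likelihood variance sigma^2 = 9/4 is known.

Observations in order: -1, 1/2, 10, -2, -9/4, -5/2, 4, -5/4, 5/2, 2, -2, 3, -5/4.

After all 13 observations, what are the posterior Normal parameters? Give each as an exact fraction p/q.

mu_0=39/56, tau_0^2=9/56

obs 1: x=-1 → posterior Normal(-1/2, 9/8)
obs 2: x=1/2 → posterior Normal(-1/6, 3/4)
obs 3: x=10 → posterior Normal(19/8, 9/16)
obs 4: x=-2 → posterior Normal(3/2, 9/20)
obs 5: x=-9/4 → posterior Normal(7/8, 3/8)
obs 6: x=-5/2 → posterior Normal(11/28, 9/28)
obs 7: x=4 → posterior Normal(27/32, 9/32)
obs 8: x=-5/4 → posterior Normal(11/18, 1/4)
obs 9: x=5/2 → posterior Normal(4/5, 9/40)
obs 10: x=2 → posterior Normal(10/11, 9/44)
obs 11: x=-2 → posterior Normal(2/3, 3/16)
obs 12: x=3 → posterior Normal(11/13, 9/52)
obs 13: x=-5/4 → posterior Normal(39/56, 9/56)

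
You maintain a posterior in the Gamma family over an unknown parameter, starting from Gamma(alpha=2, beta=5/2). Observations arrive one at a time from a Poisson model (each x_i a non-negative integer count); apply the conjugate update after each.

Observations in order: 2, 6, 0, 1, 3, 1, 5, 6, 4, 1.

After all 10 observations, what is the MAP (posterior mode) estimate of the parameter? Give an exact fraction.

obs 1: x=2 → posterior Gamma(4, 7/2)
obs 2: x=6 → posterior Gamma(10, 9/2)
obs 3: x=0 → posterior Gamma(10, 11/2)
obs 4: x=1 → posterior Gamma(11, 13/2)
obs 5: x=3 → posterior Gamma(14, 15/2)
obs 6: x=1 → posterior Gamma(15, 17/2)
obs 7: x=5 → posterior Gamma(20, 19/2)
obs 8: x=6 → posterior Gamma(26, 21/2)
obs 9: x=4 → posterior Gamma(30, 23/2)
obs 10: x=1 → posterior Gamma(31, 25/2)

12/5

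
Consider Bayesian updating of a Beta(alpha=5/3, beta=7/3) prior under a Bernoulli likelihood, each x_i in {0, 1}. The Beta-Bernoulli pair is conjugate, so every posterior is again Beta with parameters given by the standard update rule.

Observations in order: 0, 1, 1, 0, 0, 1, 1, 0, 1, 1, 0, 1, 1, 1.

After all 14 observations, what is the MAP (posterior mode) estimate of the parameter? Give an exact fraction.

obs 1: x=0 → posterior Beta(5/3, 10/3)
obs 2: x=1 → posterior Beta(8/3, 10/3)
obs 3: x=1 → posterior Beta(11/3, 10/3)
obs 4: x=0 → posterior Beta(11/3, 13/3)
obs 5: x=0 → posterior Beta(11/3, 16/3)
obs 6: x=1 → posterior Beta(14/3, 16/3)
obs 7: x=1 → posterior Beta(17/3, 16/3)
obs 8: x=0 → posterior Beta(17/3, 19/3)
obs 9: x=1 → posterior Beta(20/3, 19/3)
obs 10: x=1 → posterior Beta(23/3, 19/3)
obs 11: x=0 → posterior Beta(23/3, 22/3)
obs 12: x=1 → posterior Beta(26/3, 22/3)
obs 13: x=1 → posterior Beta(29/3, 22/3)
obs 14: x=1 → posterior Beta(32/3, 22/3)

29/48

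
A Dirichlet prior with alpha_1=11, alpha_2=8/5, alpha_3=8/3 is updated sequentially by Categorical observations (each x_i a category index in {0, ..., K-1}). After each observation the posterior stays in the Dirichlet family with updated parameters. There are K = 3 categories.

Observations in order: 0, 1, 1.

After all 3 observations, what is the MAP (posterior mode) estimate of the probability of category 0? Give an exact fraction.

obs 1: x=0 → posterior Dirichlet(12, 8/5, 8/3)
obs 2: x=1 → posterior Dirichlet(12, 13/5, 8/3)
obs 3: x=1 → posterior Dirichlet(12, 18/5, 8/3)

165/229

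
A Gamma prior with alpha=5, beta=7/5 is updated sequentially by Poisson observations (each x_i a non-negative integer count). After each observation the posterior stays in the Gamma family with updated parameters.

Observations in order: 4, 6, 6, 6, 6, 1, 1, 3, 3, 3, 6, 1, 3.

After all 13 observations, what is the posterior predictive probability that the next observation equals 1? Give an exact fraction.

obs 1: x=4 → posterior Gamma(9, 12/5)
obs 2: x=6 → posterior Gamma(15, 17/5)
obs 3: x=6 → posterior Gamma(21, 22/5)
obs 4: x=6 → posterior Gamma(27, 27/5)
obs 5: x=6 → posterior Gamma(33, 32/5)
obs 6: x=1 → posterior Gamma(34, 37/5)
obs 7: x=1 → posterior Gamma(35, 42/5)
obs 8: x=3 → posterior Gamma(38, 47/5)
obs 9: x=3 → posterior Gamma(41, 52/5)
obs 10: x=3 → posterior Gamma(44, 57/5)
obs 11: x=6 → posterior Gamma(50, 62/5)
obs 12: x=1 → posterior Gamma(51, 67/5)
obs 13: x=3 → posterior Gamma(54, 72/5)

5337262603516614593764198440008475056604296978602427318371227288309430121246732025519009489478358138880/57146532604329302234761839507034916928395030743216240630679028707644660440959464362577209180902812901093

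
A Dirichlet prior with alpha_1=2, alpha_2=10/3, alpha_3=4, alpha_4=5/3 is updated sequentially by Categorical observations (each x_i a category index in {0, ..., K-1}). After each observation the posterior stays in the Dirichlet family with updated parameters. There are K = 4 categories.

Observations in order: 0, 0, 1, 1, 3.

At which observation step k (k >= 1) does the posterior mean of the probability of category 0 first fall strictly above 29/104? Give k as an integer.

k = 2

obs 1: x=0 → posterior Dirichlet(3, 10/3, 4, 5/3)
obs 2: x=0 → posterior Dirichlet(4, 10/3, 4, 5/3)
obs 3: x=1 → posterior Dirichlet(4, 13/3, 4, 5/3)
obs 4: x=1 → posterior Dirichlet(4, 16/3, 4, 5/3)
obs 5: x=3 → posterior Dirichlet(4, 16/3, 4, 8/3)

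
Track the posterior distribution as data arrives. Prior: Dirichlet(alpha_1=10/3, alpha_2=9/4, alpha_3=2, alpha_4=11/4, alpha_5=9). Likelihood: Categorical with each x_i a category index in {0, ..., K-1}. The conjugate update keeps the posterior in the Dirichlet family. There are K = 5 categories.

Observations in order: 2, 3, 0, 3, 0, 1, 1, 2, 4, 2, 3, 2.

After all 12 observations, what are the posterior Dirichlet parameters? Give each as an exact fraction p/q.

obs 1: x=2 → posterior Dirichlet(10/3, 9/4, 3, 11/4, 9)
obs 2: x=3 → posterior Dirichlet(10/3, 9/4, 3, 15/4, 9)
obs 3: x=0 → posterior Dirichlet(13/3, 9/4, 3, 15/4, 9)
obs 4: x=3 → posterior Dirichlet(13/3, 9/4, 3, 19/4, 9)
obs 5: x=0 → posterior Dirichlet(16/3, 9/4, 3, 19/4, 9)
obs 6: x=1 → posterior Dirichlet(16/3, 13/4, 3, 19/4, 9)
obs 7: x=1 → posterior Dirichlet(16/3, 17/4, 3, 19/4, 9)
obs 8: x=2 → posterior Dirichlet(16/3, 17/4, 4, 19/4, 9)
obs 9: x=4 → posterior Dirichlet(16/3, 17/4, 4, 19/4, 10)
obs 10: x=2 → posterior Dirichlet(16/3, 17/4, 5, 19/4, 10)
obs 11: x=3 → posterior Dirichlet(16/3, 17/4, 5, 23/4, 10)
obs 12: x=2 → posterior Dirichlet(16/3, 17/4, 6, 23/4, 10)

alpha_1=16/3, alpha_2=17/4, alpha_3=6, alpha_4=23/4, alpha_5=10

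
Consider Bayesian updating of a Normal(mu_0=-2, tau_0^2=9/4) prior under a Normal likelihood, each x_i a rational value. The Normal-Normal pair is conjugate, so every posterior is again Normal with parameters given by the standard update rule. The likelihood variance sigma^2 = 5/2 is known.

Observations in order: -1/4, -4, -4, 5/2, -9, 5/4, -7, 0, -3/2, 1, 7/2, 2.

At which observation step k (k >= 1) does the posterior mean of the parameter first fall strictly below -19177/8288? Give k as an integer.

k = 3

obs 1: x=-1/4 → posterior Normal(-89/76, 45/38)
obs 2: x=-4 → posterior Normal(-233/112, 45/56)
obs 3: x=-4 → posterior Normal(-377/148, 45/74)
obs 4: x=5/2 → posterior Normal(-287/184, 45/92)
obs 5: x=-9 → posterior Normal(-611/220, 9/22)
obs 6: x=5/4 → posterior Normal(-283/128, 45/128)
obs 7: x=-7 → posterior Normal(-409/146, 45/146)
obs 8: x=0 → posterior Normal(-409/164, 45/164)
obs 9: x=-3/2 → posterior Normal(-218/91, 45/182)
obs 10: x=1 → posterior Normal(-209/100, 9/40)
obs 11: x=7/2 → posterior Normal(-355/218, 45/218)
obs 12: x=2 → posterior Normal(-319/236, 45/236)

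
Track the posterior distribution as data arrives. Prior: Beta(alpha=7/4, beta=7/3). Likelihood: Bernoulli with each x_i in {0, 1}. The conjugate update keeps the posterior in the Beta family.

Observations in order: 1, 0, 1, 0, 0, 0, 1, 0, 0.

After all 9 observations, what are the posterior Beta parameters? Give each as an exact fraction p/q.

alpha=19/4, beta=25/3

obs 1: x=1 → posterior Beta(11/4, 7/3)
obs 2: x=0 → posterior Beta(11/4, 10/3)
obs 3: x=1 → posterior Beta(15/4, 10/3)
obs 4: x=0 → posterior Beta(15/4, 13/3)
obs 5: x=0 → posterior Beta(15/4, 16/3)
obs 6: x=0 → posterior Beta(15/4, 19/3)
obs 7: x=1 → posterior Beta(19/4, 19/3)
obs 8: x=0 → posterior Beta(19/4, 22/3)
obs 9: x=0 → posterior Beta(19/4, 25/3)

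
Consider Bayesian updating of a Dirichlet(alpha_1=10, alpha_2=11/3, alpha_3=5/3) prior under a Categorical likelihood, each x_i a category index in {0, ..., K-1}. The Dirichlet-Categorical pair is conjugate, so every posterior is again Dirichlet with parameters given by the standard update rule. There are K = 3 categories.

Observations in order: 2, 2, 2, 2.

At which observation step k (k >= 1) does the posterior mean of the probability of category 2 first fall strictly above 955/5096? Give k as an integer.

k = 2

obs 1: x=2 → posterior Dirichlet(10, 11/3, 8/3)
obs 2: x=2 → posterior Dirichlet(10, 11/3, 11/3)
obs 3: x=2 → posterior Dirichlet(10, 11/3, 14/3)
obs 4: x=2 → posterior Dirichlet(10, 11/3, 17/3)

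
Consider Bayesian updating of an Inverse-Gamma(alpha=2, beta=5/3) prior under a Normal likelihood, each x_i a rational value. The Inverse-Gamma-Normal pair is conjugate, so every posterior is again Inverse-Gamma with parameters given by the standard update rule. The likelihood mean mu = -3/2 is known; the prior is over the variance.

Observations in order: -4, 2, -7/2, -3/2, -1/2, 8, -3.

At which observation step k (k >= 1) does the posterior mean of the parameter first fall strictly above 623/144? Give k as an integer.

k = 2

obs 1: x=-4 → posterior Inverse-Gamma(5/2, 115/24)
obs 2: x=2 → posterior Inverse-Gamma(3, 131/12)
obs 3: x=-7/2 → posterior Inverse-Gamma(7/2, 155/12)
obs 4: x=-3/2 → posterior Inverse-Gamma(4, 155/12)
obs 5: x=-1/2 → posterior Inverse-Gamma(9/2, 161/12)
obs 6: x=8 → posterior Inverse-Gamma(5, 1405/24)
obs 7: x=-3 → posterior Inverse-Gamma(11/2, 179/3)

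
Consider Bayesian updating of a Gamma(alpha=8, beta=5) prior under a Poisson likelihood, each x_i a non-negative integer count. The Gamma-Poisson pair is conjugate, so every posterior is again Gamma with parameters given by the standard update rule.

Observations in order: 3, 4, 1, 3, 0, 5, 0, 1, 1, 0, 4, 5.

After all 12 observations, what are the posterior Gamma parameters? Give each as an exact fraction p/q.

obs 1: x=3 → posterior Gamma(11, 6)
obs 2: x=4 → posterior Gamma(15, 7)
obs 3: x=1 → posterior Gamma(16, 8)
obs 4: x=3 → posterior Gamma(19, 9)
obs 5: x=0 → posterior Gamma(19, 10)
obs 6: x=5 → posterior Gamma(24, 11)
obs 7: x=0 → posterior Gamma(24, 12)
obs 8: x=1 → posterior Gamma(25, 13)
obs 9: x=1 → posterior Gamma(26, 14)
obs 10: x=0 → posterior Gamma(26, 15)
obs 11: x=4 → posterior Gamma(30, 16)
obs 12: x=5 → posterior Gamma(35, 17)

alpha=35, beta=17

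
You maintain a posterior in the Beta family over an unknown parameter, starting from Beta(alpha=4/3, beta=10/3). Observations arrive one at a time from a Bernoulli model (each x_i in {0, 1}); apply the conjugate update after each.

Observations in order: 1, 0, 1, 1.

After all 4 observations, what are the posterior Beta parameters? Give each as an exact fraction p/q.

obs 1: x=1 → posterior Beta(7/3, 10/3)
obs 2: x=0 → posterior Beta(7/3, 13/3)
obs 3: x=1 → posterior Beta(10/3, 13/3)
obs 4: x=1 → posterior Beta(13/3, 13/3)

alpha=13/3, beta=13/3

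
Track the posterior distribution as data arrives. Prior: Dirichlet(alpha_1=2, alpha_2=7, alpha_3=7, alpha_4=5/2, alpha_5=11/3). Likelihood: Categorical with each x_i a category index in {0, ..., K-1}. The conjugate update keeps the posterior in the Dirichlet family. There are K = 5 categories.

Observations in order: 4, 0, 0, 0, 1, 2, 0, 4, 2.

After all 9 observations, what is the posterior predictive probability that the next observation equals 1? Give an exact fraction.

obs 1: x=4 → posterior Dirichlet(2, 7, 7, 5/2, 14/3)
obs 2: x=0 → posterior Dirichlet(3, 7, 7, 5/2, 14/3)
obs 3: x=0 → posterior Dirichlet(4, 7, 7, 5/2, 14/3)
obs 4: x=0 → posterior Dirichlet(5, 7, 7, 5/2, 14/3)
obs 5: x=1 → posterior Dirichlet(5, 8, 7, 5/2, 14/3)
obs 6: x=2 → posterior Dirichlet(5, 8, 8, 5/2, 14/3)
obs 7: x=0 → posterior Dirichlet(6, 8, 8, 5/2, 14/3)
obs 8: x=4 → posterior Dirichlet(6, 8, 8, 5/2, 17/3)
obs 9: x=2 → posterior Dirichlet(6, 8, 9, 5/2, 17/3)

48/187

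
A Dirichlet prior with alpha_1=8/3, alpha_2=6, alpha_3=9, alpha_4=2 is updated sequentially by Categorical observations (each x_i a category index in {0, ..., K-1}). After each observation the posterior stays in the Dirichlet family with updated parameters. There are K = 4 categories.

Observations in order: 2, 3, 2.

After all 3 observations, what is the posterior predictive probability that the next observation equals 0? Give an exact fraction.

obs 1: x=2 → posterior Dirichlet(8/3, 6, 10, 2)
obs 2: x=3 → posterior Dirichlet(8/3, 6, 10, 3)
obs 3: x=2 → posterior Dirichlet(8/3, 6, 11, 3)

2/17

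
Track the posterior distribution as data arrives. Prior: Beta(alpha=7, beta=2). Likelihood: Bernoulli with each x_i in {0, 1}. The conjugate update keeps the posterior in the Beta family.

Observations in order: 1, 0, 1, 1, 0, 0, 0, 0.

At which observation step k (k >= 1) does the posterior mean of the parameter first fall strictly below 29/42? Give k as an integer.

obs 1: x=1 → posterior Beta(8, 2)
obs 2: x=0 → posterior Beta(8, 3)
obs 3: x=1 → posterior Beta(9, 3)
obs 4: x=1 → posterior Beta(10, 3)
obs 5: x=0 → posterior Beta(10, 4)
obs 6: x=0 → posterior Beta(10, 5)
obs 7: x=0 → posterior Beta(10, 6)
obs 8: x=0 → posterior Beta(10, 7)

k = 6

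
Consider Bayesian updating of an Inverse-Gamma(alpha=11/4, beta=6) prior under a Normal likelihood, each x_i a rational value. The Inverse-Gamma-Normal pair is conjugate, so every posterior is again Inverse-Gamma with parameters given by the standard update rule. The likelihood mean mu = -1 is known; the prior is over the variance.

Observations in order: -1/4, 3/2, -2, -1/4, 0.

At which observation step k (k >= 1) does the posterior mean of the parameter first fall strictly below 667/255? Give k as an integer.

obs 1: x=-1/4 → posterior Inverse-Gamma(13/4, 201/32)
obs 2: x=3/2 → posterior Inverse-Gamma(15/4, 301/32)
obs 3: x=-2 → posterior Inverse-Gamma(17/4, 317/32)
obs 4: x=-1/4 → posterior Inverse-Gamma(19/4, 163/16)
obs 5: x=0 → posterior Inverse-Gamma(21/4, 171/16)

k = 5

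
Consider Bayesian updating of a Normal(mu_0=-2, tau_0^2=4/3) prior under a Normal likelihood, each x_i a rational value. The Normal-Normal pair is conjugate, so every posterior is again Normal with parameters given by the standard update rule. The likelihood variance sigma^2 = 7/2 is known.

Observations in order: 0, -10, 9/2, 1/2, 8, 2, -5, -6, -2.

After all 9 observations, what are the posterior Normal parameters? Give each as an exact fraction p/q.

mu_0=-106/93, tau_0^2=28/93

obs 1: x=0 → posterior Normal(-42/29, 28/29)
obs 2: x=-10 → posterior Normal(-122/37, 28/37)
obs 3: x=9/2 → posterior Normal(-86/45, 28/45)
obs 4: x=1/2 → posterior Normal(-82/53, 28/53)
obs 5: x=8 → posterior Normal(-18/61, 28/61)
obs 6: x=2 → posterior Normal(-2/69, 28/69)
obs 7: x=-5 → posterior Normal(-6/11, 4/11)
obs 8: x=-6 → posterior Normal(-18/17, 28/85)
obs 9: x=-2 → posterior Normal(-106/93, 28/93)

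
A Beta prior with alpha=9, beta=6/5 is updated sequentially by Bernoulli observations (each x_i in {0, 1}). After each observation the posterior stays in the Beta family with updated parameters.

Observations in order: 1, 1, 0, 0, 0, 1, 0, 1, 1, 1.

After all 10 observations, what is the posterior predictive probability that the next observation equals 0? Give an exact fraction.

26/101

obs 1: x=1 → posterior Beta(10, 6/5)
obs 2: x=1 → posterior Beta(11, 6/5)
obs 3: x=0 → posterior Beta(11, 11/5)
obs 4: x=0 → posterior Beta(11, 16/5)
obs 5: x=0 → posterior Beta(11, 21/5)
obs 6: x=1 → posterior Beta(12, 21/5)
obs 7: x=0 → posterior Beta(12, 26/5)
obs 8: x=1 → posterior Beta(13, 26/5)
obs 9: x=1 → posterior Beta(14, 26/5)
obs 10: x=1 → posterior Beta(15, 26/5)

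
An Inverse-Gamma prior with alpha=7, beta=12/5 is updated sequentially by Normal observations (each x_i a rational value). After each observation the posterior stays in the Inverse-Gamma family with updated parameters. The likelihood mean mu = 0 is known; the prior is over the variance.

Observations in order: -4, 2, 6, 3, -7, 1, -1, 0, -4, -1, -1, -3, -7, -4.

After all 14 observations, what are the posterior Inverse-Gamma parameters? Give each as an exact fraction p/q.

obs 1: x=-4 → posterior Inverse-Gamma(15/2, 52/5)
obs 2: x=2 → posterior Inverse-Gamma(8, 62/5)
obs 3: x=6 → posterior Inverse-Gamma(17/2, 152/5)
obs 4: x=3 → posterior Inverse-Gamma(9, 349/10)
obs 5: x=-7 → posterior Inverse-Gamma(19/2, 297/5)
obs 6: x=1 → posterior Inverse-Gamma(10, 599/10)
obs 7: x=-1 → posterior Inverse-Gamma(21/2, 302/5)
obs 8: x=0 → posterior Inverse-Gamma(11, 302/5)
obs 9: x=-4 → posterior Inverse-Gamma(23/2, 342/5)
obs 10: x=-1 → posterior Inverse-Gamma(12, 689/10)
obs 11: x=-1 → posterior Inverse-Gamma(25/2, 347/5)
obs 12: x=-3 → posterior Inverse-Gamma(13, 739/10)
obs 13: x=-7 → posterior Inverse-Gamma(27/2, 492/5)
obs 14: x=-4 → posterior Inverse-Gamma(14, 532/5)

alpha=14, beta=532/5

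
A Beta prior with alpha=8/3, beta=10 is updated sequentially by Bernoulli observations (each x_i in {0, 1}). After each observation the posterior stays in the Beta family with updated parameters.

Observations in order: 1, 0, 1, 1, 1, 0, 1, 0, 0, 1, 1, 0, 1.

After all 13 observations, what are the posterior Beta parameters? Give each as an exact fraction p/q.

obs 1: x=1 → posterior Beta(11/3, 10)
obs 2: x=0 → posterior Beta(11/3, 11)
obs 3: x=1 → posterior Beta(14/3, 11)
obs 4: x=1 → posterior Beta(17/3, 11)
obs 5: x=1 → posterior Beta(20/3, 11)
obs 6: x=0 → posterior Beta(20/3, 12)
obs 7: x=1 → posterior Beta(23/3, 12)
obs 8: x=0 → posterior Beta(23/3, 13)
obs 9: x=0 → posterior Beta(23/3, 14)
obs 10: x=1 → posterior Beta(26/3, 14)
obs 11: x=1 → posterior Beta(29/3, 14)
obs 12: x=0 → posterior Beta(29/3, 15)
obs 13: x=1 → posterior Beta(32/3, 15)

alpha=32/3, beta=15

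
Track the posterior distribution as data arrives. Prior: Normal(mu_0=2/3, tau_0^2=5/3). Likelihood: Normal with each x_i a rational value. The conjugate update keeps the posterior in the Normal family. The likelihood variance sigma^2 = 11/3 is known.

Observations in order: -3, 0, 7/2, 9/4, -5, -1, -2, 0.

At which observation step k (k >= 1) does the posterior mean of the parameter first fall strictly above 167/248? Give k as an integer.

obs 1: x=-3 → posterior Normal(-23/48, 55/48)
obs 2: x=0 → posterior Normal(-23/63, 55/63)
obs 3: x=7/2 → posterior Normal(59/156, 55/78)
obs 4: x=9/4 → posterior Normal(253/372, 55/93)
obs 5: x=-5 → posterior Normal(-47/432, 55/108)
obs 6: x=-1 → posterior Normal(-107/492, 55/123)
obs 7: x=-2 → posterior Normal(-227/552, 55/138)
obs 8: x=0 → posterior Normal(-227/612, 55/153)

k = 4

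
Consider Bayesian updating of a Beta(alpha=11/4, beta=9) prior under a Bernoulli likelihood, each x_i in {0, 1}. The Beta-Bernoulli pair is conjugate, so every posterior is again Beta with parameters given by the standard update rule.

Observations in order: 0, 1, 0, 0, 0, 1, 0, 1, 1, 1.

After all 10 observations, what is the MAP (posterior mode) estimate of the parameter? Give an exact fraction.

obs 1: x=0 → posterior Beta(11/4, 10)
obs 2: x=1 → posterior Beta(15/4, 10)
obs 3: x=0 → posterior Beta(15/4, 11)
obs 4: x=0 → posterior Beta(15/4, 12)
obs 5: x=0 → posterior Beta(15/4, 13)
obs 6: x=1 → posterior Beta(19/4, 13)
obs 7: x=0 → posterior Beta(19/4, 14)
obs 8: x=1 → posterior Beta(23/4, 14)
obs 9: x=1 → posterior Beta(27/4, 14)
obs 10: x=1 → posterior Beta(31/4, 14)

27/79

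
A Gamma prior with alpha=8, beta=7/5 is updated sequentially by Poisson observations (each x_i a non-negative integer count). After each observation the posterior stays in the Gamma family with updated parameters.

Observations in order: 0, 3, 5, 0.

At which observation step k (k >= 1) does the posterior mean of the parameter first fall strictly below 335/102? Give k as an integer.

obs 1: x=0 → posterior Gamma(8, 12/5)
obs 2: x=3 → posterior Gamma(11, 17/5)
obs 3: x=5 → posterior Gamma(16, 22/5)
obs 4: x=0 → posterior Gamma(16, 27/5)

k = 2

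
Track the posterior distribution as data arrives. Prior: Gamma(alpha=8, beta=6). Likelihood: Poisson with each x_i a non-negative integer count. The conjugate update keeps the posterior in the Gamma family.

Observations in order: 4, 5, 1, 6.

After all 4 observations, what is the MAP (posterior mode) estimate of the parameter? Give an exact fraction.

obs 1: x=4 → posterior Gamma(12, 7)
obs 2: x=5 → posterior Gamma(17, 8)
obs 3: x=1 → posterior Gamma(18, 9)
obs 4: x=6 → posterior Gamma(24, 10)

23/10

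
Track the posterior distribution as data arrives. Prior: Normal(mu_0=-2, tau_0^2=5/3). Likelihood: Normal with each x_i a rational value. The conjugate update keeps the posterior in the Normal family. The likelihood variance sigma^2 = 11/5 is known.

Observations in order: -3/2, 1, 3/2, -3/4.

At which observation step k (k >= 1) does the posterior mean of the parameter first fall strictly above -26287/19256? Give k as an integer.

k = 2

obs 1: x=-3/2 → posterior Normal(-207/116, 55/58)
obs 2: x=1 → posterior Normal(-157/166, 55/83)
obs 3: x=3/2 → posterior Normal(-41/108, 55/108)
obs 4: x=-3/4 → posterior Normal(-239/532, 55/133)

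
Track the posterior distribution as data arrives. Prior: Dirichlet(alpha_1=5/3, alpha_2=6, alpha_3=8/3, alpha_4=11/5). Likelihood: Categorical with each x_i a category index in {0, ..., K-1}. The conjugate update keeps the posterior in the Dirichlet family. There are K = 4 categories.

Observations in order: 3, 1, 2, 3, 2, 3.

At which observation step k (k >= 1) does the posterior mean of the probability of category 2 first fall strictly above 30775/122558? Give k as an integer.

obs 1: x=3 → posterior Dirichlet(5/3, 6, 8/3, 16/5)
obs 2: x=1 → posterior Dirichlet(5/3, 7, 8/3, 16/5)
obs 3: x=2 → posterior Dirichlet(5/3, 7, 11/3, 16/5)
obs 4: x=3 → posterior Dirichlet(5/3, 7, 11/3, 21/5)
obs 5: x=2 → posterior Dirichlet(5/3, 7, 14/3, 21/5)
obs 6: x=3 → posterior Dirichlet(5/3, 7, 14/3, 26/5)

k = 5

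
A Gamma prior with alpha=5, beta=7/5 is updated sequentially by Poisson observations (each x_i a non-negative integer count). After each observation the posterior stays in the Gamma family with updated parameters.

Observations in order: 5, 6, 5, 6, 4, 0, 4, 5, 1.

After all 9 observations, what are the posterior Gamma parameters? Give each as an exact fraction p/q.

obs 1: x=5 → posterior Gamma(10, 12/5)
obs 2: x=6 → posterior Gamma(16, 17/5)
obs 3: x=5 → posterior Gamma(21, 22/5)
obs 4: x=6 → posterior Gamma(27, 27/5)
obs 5: x=4 → posterior Gamma(31, 32/5)
obs 6: x=0 → posterior Gamma(31, 37/5)
obs 7: x=4 → posterior Gamma(35, 42/5)
obs 8: x=5 → posterior Gamma(40, 47/5)
obs 9: x=1 → posterior Gamma(41, 52/5)

alpha=41, beta=52/5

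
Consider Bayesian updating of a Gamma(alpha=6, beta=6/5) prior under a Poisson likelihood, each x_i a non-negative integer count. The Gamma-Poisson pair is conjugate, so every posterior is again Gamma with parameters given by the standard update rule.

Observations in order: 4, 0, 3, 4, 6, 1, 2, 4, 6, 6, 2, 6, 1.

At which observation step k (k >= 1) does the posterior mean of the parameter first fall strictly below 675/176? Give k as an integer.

k = 2

obs 1: x=4 → posterior Gamma(10, 11/5)
obs 2: x=0 → posterior Gamma(10, 16/5)
obs 3: x=3 → posterior Gamma(13, 21/5)
obs 4: x=4 → posterior Gamma(17, 26/5)
obs 5: x=6 → posterior Gamma(23, 31/5)
obs 6: x=1 → posterior Gamma(24, 36/5)
obs 7: x=2 → posterior Gamma(26, 41/5)
obs 8: x=4 → posterior Gamma(30, 46/5)
obs 9: x=6 → posterior Gamma(36, 51/5)
obs 10: x=6 → posterior Gamma(42, 56/5)
obs 11: x=2 → posterior Gamma(44, 61/5)
obs 12: x=6 → posterior Gamma(50, 66/5)
obs 13: x=1 → posterior Gamma(51, 71/5)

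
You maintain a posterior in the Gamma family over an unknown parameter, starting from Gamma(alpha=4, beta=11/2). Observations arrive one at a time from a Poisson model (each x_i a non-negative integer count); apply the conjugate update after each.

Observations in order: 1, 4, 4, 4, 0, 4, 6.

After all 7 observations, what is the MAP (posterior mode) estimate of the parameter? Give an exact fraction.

obs 1: x=1 → posterior Gamma(5, 13/2)
obs 2: x=4 → posterior Gamma(9, 15/2)
obs 3: x=4 → posterior Gamma(13, 17/2)
obs 4: x=4 → posterior Gamma(17, 19/2)
obs 5: x=0 → posterior Gamma(17, 21/2)
obs 6: x=4 → posterior Gamma(21, 23/2)
obs 7: x=6 → posterior Gamma(27, 25/2)

52/25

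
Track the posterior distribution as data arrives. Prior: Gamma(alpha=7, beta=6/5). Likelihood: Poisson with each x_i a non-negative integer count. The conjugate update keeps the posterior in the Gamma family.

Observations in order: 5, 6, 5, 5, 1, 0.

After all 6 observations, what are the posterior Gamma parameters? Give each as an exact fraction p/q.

obs 1: x=5 → posterior Gamma(12, 11/5)
obs 2: x=6 → posterior Gamma(18, 16/5)
obs 3: x=5 → posterior Gamma(23, 21/5)
obs 4: x=5 → posterior Gamma(28, 26/5)
obs 5: x=1 → posterior Gamma(29, 31/5)
obs 6: x=0 → posterior Gamma(29, 36/5)

alpha=29, beta=36/5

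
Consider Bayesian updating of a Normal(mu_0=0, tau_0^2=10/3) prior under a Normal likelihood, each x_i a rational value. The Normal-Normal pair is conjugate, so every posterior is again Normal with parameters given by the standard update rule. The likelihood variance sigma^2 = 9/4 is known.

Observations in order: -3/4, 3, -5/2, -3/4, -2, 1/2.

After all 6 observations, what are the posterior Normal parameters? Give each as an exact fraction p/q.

obs 1: x=-3/4 → posterior Normal(-30/67, 90/67)
obs 2: x=3 → posterior Normal(90/107, 90/107)
obs 3: x=-5/2 → posterior Normal(-10/147, 30/49)
obs 4: x=-3/4 → posterior Normal(-40/187, 90/187)
obs 5: x=-2 → posterior Normal(-120/227, 90/227)
obs 6: x=1/2 → posterior Normal(-100/267, 30/89)

mu_0=-100/267, tau_0^2=30/89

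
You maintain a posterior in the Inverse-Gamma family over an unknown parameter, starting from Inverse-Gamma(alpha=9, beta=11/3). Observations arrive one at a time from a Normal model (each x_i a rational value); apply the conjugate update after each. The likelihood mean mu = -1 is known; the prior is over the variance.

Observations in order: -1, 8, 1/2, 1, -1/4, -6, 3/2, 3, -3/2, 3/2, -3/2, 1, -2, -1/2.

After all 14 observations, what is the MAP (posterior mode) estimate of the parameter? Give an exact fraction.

7411/1632

obs 1: x=-1 → posterior Inverse-Gamma(19/2, 11/3)
obs 2: x=8 → posterior Inverse-Gamma(10, 265/6)
obs 3: x=1/2 → posterior Inverse-Gamma(21/2, 1087/24)
obs 4: x=1 → posterior Inverse-Gamma(11, 1135/24)
obs 5: x=-1/4 → posterior Inverse-Gamma(23/2, 4567/96)
obs 6: x=-6 → posterior Inverse-Gamma(12, 5767/96)
obs 7: x=3/2 → posterior Inverse-Gamma(25/2, 6067/96)
obs 8: x=3 → posterior Inverse-Gamma(13, 6835/96)
obs 9: x=-3/2 → posterior Inverse-Gamma(27/2, 6847/96)
obs 10: x=3/2 → posterior Inverse-Gamma(14, 7147/96)
obs 11: x=-3/2 → posterior Inverse-Gamma(29/2, 7159/96)
obs 12: x=1 → posterior Inverse-Gamma(15, 7351/96)
obs 13: x=-2 → posterior Inverse-Gamma(31/2, 7399/96)
obs 14: x=-1/2 → posterior Inverse-Gamma(16, 7411/96)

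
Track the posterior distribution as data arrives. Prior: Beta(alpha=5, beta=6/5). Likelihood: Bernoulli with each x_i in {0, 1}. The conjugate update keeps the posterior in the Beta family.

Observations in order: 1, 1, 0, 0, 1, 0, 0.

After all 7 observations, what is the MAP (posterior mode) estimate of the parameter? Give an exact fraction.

5/8

obs 1: x=1 → posterior Beta(6, 6/5)
obs 2: x=1 → posterior Beta(7, 6/5)
obs 3: x=0 → posterior Beta(7, 11/5)
obs 4: x=0 → posterior Beta(7, 16/5)
obs 5: x=1 → posterior Beta(8, 16/5)
obs 6: x=0 → posterior Beta(8, 21/5)
obs 7: x=0 → posterior Beta(8, 26/5)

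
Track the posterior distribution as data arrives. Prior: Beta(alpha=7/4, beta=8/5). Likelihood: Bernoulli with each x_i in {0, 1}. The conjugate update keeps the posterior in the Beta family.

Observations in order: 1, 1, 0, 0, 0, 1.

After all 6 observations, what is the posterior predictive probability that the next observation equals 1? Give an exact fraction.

95/187

obs 1: x=1 → posterior Beta(11/4, 8/5)
obs 2: x=1 → posterior Beta(15/4, 8/5)
obs 3: x=0 → posterior Beta(15/4, 13/5)
obs 4: x=0 → posterior Beta(15/4, 18/5)
obs 5: x=0 → posterior Beta(15/4, 23/5)
obs 6: x=1 → posterior Beta(19/4, 23/5)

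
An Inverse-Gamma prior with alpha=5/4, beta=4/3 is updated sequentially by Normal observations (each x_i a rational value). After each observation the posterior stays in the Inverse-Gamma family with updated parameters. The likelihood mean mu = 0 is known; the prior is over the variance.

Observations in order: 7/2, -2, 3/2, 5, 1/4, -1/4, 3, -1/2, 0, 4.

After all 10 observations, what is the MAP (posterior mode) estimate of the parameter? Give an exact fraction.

obs 1: x=7/2 → posterior Inverse-Gamma(7/4, 179/24)
obs 2: x=-2 → posterior Inverse-Gamma(9/4, 227/24)
obs 3: x=3/2 → posterior Inverse-Gamma(11/4, 127/12)
obs 4: x=5 → posterior Inverse-Gamma(13/4, 277/12)
obs 5: x=1/4 → posterior Inverse-Gamma(15/4, 2219/96)
obs 6: x=-1/4 → posterior Inverse-Gamma(17/4, 1111/48)
obs 7: x=3 → posterior Inverse-Gamma(19/4, 1327/48)
obs 8: x=-1/2 → posterior Inverse-Gamma(21/4, 1333/48)
obs 9: x=0 → posterior Inverse-Gamma(23/4, 1333/48)
obs 10: x=4 → posterior Inverse-Gamma(25/4, 1717/48)

1717/348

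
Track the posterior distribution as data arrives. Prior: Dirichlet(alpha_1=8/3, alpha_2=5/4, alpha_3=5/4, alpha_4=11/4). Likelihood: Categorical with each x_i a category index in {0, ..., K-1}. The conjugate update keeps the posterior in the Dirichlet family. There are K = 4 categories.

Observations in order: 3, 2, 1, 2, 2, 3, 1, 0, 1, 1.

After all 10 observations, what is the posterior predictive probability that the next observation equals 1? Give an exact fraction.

63/215

obs 1: x=3 → posterior Dirichlet(8/3, 5/4, 5/4, 15/4)
obs 2: x=2 → posterior Dirichlet(8/3, 5/4, 9/4, 15/4)
obs 3: x=1 → posterior Dirichlet(8/3, 9/4, 9/4, 15/4)
obs 4: x=2 → posterior Dirichlet(8/3, 9/4, 13/4, 15/4)
obs 5: x=2 → posterior Dirichlet(8/3, 9/4, 17/4, 15/4)
obs 6: x=3 → posterior Dirichlet(8/3, 9/4, 17/4, 19/4)
obs 7: x=1 → posterior Dirichlet(8/3, 13/4, 17/4, 19/4)
obs 8: x=0 → posterior Dirichlet(11/3, 13/4, 17/4, 19/4)
obs 9: x=1 → posterior Dirichlet(11/3, 17/4, 17/4, 19/4)
obs 10: x=1 → posterior Dirichlet(11/3, 21/4, 17/4, 19/4)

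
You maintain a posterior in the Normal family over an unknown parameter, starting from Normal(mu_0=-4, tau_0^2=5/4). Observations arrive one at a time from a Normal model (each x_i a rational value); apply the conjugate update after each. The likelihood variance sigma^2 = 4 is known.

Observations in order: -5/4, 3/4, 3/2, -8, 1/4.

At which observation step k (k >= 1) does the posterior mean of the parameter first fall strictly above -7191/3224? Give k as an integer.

obs 1: x=-5/4 → posterior Normal(-281/84, 20/21)
obs 2: x=3/4 → posterior Normal(-133/52, 10/13)
obs 3: x=3/2 → posterior Normal(-59/31, 20/31)
obs 4: x=-8 → posterior Normal(-11/4, 5/9)
obs 5: x=1/4 → posterior Normal(-391/164, 20/41)

k = 3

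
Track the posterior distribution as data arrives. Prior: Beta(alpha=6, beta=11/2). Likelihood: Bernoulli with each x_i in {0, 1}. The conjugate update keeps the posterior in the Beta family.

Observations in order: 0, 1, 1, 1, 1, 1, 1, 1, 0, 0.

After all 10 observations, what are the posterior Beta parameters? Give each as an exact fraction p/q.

obs 1: x=0 → posterior Beta(6, 13/2)
obs 2: x=1 → posterior Beta(7, 13/2)
obs 3: x=1 → posterior Beta(8, 13/2)
obs 4: x=1 → posterior Beta(9, 13/2)
obs 5: x=1 → posterior Beta(10, 13/2)
obs 6: x=1 → posterior Beta(11, 13/2)
obs 7: x=1 → posterior Beta(12, 13/2)
obs 8: x=1 → posterior Beta(13, 13/2)
obs 9: x=0 → posterior Beta(13, 15/2)
obs 10: x=0 → posterior Beta(13, 17/2)

alpha=13, beta=17/2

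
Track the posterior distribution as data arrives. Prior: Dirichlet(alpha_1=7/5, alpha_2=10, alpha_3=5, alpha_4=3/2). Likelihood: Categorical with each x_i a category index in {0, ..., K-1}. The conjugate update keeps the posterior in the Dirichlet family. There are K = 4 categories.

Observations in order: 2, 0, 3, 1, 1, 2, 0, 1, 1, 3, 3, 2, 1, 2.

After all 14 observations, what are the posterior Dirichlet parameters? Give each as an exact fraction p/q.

alpha_1=17/5, alpha_2=15, alpha_3=9, alpha_4=9/2

obs 1: x=2 → posterior Dirichlet(7/5, 10, 6, 3/2)
obs 2: x=0 → posterior Dirichlet(12/5, 10, 6, 3/2)
obs 3: x=3 → posterior Dirichlet(12/5, 10, 6, 5/2)
obs 4: x=1 → posterior Dirichlet(12/5, 11, 6, 5/2)
obs 5: x=1 → posterior Dirichlet(12/5, 12, 6, 5/2)
obs 6: x=2 → posterior Dirichlet(12/5, 12, 7, 5/2)
obs 7: x=0 → posterior Dirichlet(17/5, 12, 7, 5/2)
obs 8: x=1 → posterior Dirichlet(17/5, 13, 7, 5/2)
obs 9: x=1 → posterior Dirichlet(17/5, 14, 7, 5/2)
obs 10: x=3 → posterior Dirichlet(17/5, 14, 7, 7/2)
obs 11: x=3 → posterior Dirichlet(17/5, 14, 7, 9/2)
obs 12: x=2 → posterior Dirichlet(17/5, 14, 8, 9/2)
obs 13: x=1 → posterior Dirichlet(17/5, 15, 8, 9/2)
obs 14: x=2 → posterior Dirichlet(17/5, 15, 9, 9/2)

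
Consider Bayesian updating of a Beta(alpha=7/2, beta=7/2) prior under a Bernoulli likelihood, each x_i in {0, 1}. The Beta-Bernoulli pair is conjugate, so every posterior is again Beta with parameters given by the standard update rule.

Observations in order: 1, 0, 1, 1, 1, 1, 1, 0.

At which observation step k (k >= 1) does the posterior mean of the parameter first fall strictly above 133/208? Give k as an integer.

k = 6

obs 1: x=1 → posterior Beta(9/2, 7/2)
obs 2: x=0 → posterior Beta(9/2, 9/2)
obs 3: x=1 → posterior Beta(11/2, 9/2)
obs 4: x=1 → posterior Beta(13/2, 9/2)
obs 5: x=1 → posterior Beta(15/2, 9/2)
obs 6: x=1 → posterior Beta(17/2, 9/2)
obs 7: x=1 → posterior Beta(19/2, 9/2)
obs 8: x=0 → posterior Beta(19/2, 11/2)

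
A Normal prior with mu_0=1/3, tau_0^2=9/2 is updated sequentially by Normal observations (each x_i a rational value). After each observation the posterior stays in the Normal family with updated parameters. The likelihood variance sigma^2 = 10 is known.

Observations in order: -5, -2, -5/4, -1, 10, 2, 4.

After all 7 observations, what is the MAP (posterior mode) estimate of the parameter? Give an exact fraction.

809/996

obs 1: x=-5 → posterior Normal(-115/87, 90/29)
obs 2: x=-2 → posterior Normal(-169/114, 45/19)
obs 3: x=-5/4 → posterior Normal(-811/564, 90/47)
obs 4: x=-1 → posterior Normal(-919/672, 45/28)
obs 5: x=10 → posterior Normal(161/780, 18/13)
obs 6: x=2 → posterior Normal(377/888, 45/37)
obs 7: x=4 → posterior Normal(809/996, 90/83)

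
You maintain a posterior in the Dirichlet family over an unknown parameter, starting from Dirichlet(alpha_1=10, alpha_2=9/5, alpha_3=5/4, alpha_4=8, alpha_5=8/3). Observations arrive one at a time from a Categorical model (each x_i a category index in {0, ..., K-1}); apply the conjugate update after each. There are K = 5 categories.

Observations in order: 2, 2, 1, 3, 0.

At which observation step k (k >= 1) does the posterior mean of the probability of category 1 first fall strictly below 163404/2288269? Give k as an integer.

obs 1: x=2 → posterior Dirichlet(10, 9/5, 9/4, 8, 8/3)
obs 2: x=2 → posterior Dirichlet(10, 9/5, 13/4, 8, 8/3)
obs 3: x=1 → posterior Dirichlet(10, 14/5, 13/4, 8, 8/3)
obs 4: x=3 → posterior Dirichlet(10, 14/5, 13/4, 9, 8/3)
obs 5: x=0 → posterior Dirichlet(11, 14/5, 13/4, 9, 8/3)

k = 2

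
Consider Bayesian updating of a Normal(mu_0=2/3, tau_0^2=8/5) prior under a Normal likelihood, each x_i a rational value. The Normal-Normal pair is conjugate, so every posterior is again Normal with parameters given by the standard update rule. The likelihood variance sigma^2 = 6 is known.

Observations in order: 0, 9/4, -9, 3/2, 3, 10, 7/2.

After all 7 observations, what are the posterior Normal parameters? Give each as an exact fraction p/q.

mu_0=55/43, tau_0^2=24/43

obs 1: x=0 → posterior Normal(10/19, 24/19)
obs 2: x=9/4 → posterior Normal(19/23, 24/23)
obs 3: x=-9 → posterior Normal(-17/27, 8/9)
obs 4: x=3/2 → posterior Normal(-11/31, 24/31)
obs 5: x=3 → posterior Normal(1/35, 24/35)
obs 6: x=10 → posterior Normal(41/39, 8/13)
obs 7: x=7/2 → posterior Normal(55/43, 24/43)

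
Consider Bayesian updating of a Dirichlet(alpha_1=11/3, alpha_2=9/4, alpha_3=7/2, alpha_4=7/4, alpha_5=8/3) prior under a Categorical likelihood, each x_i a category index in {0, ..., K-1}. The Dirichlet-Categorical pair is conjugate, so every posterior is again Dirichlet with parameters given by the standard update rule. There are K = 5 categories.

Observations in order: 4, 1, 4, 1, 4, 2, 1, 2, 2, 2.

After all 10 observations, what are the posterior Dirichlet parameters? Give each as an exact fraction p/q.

obs 1: x=4 → posterior Dirichlet(11/3, 9/4, 7/2, 7/4, 11/3)
obs 2: x=1 → posterior Dirichlet(11/3, 13/4, 7/2, 7/4, 11/3)
obs 3: x=4 → posterior Dirichlet(11/3, 13/4, 7/2, 7/4, 14/3)
obs 4: x=1 → posterior Dirichlet(11/3, 17/4, 7/2, 7/4, 14/3)
obs 5: x=4 → posterior Dirichlet(11/3, 17/4, 7/2, 7/4, 17/3)
obs 6: x=2 → posterior Dirichlet(11/3, 17/4, 9/2, 7/4, 17/3)
obs 7: x=1 → posterior Dirichlet(11/3, 21/4, 9/2, 7/4, 17/3)
obs 8: x=2 → posterior Dirichlet(11/3, 21/4, 11/2, 7/4, 17/3)
obs 9: x=2 → posterior Dirichlet(11/3, 21/4, 13/2, 7/4, 17/3)
obs 10: x=2 → posterior Dirichlet(11/3, 21/4, 15/2, 7/4, 17/3)

alpha_1=11/3, alpha_2=21/4, alpha_3=15/2, alpha_4=7/4, alpha_5=17/3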